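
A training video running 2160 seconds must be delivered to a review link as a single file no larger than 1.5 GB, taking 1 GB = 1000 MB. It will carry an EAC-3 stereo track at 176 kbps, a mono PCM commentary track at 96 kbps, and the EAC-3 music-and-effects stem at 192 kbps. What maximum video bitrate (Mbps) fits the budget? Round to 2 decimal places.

5.09 Mbps

Budget: 1.5 GB = 12000.0 Mb.
Total bitrate budget: 12000.0 Mb / 2160 s = 5.556 Mbps.
Audio total: 176 + 96 + 192 = 464 kbps = 0.464 Mbps.
Video: 5.556 − 0.464 = 5.092 Mbps.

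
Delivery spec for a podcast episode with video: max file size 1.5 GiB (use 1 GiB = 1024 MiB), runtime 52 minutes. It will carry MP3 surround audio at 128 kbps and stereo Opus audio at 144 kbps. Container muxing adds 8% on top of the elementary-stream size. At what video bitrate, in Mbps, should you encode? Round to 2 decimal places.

Budget: 1.5 GiB = 12884.9 Mb.
Stream payload after overhead: 12884.9 / 1.08 = 11930.5 Mb.
52 min = 3120 s
Total bitrate budget: 11930.5 Mb / 3120 s = 3.824 Mbps.
Audio total: 128 + 144 = 272 kbps = 0.272 Mbps.
Video: 3.824 − 0.272 = 3.552 Mbps.

3.55 Mbps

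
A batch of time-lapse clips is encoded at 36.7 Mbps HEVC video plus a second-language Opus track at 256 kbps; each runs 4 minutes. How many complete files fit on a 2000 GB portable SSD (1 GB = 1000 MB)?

4 min = 240 s
Audio: 256 kbps = 0.256 Mbps.
Total bitrate: 36.956 Mbps.
Per item: 36.956 Mbps × 240 s = 8,869 Mb = 1,109 MB.
Capacity: 2000 GB = 16,000,000 Mb; 1803.95 items → 1803 complete.

1803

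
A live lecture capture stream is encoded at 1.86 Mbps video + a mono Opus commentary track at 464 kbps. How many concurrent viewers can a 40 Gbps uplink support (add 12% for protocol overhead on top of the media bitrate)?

Audio: 464 kbps = 0.464 Mbps.
Per-viewer media rate: 2.324 Mbps.
On the wire with 12% overhead: 2.603 Mbps.
40 Gbps = 40,000 Mbps; 40,000 / 2.603 = 15367.59 → 15367 viewers.

15367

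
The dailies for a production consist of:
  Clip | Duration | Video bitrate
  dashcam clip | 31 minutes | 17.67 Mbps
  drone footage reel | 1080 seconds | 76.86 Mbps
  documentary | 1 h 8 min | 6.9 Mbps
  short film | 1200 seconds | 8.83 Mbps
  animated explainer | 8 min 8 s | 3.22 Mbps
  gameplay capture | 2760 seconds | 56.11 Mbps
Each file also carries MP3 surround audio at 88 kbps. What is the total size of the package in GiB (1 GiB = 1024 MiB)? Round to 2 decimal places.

Audio: 88 kbps = 0.088 Mbps.
dashcam clip: 17.758 Mbps × 1860 s = 33029.9 Mb
drone footage reel: 76.948 Mbps × 1080 s = 83103.8 Mb
documentary: 6.988 Mbps × 4080 s = 28511.0 Mb
short film: 8.918 Mbps × 1200 s = 10701.6 Mb
animated explainer: 3.308 Mbps × 488 s = 1614.3 Mb
gameplay capture: 56.198 Mbps × 2760 s = 155106.5 Mb
Total: 312067.1 Mb = 39008.4 MB.
= 36.33 GiB.

36.33 GiB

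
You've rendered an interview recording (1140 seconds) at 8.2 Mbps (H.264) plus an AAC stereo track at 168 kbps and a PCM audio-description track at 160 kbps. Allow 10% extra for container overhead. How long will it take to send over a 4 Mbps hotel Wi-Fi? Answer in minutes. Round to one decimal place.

Audio total: 168 + 160 = 328 kbps = 0.328 Mbps.
Total bitrate: 8.528 Mbps.
File: 8.528 Mbps × 1140 s = 9721.9 Mb.
With 10% container overhead: ×1.10. → 10694.1 Mb.
At 4 Mbps: 10694.1 / 4 = 2673.5 s ≈ 44.6 minutes.

44.6 minutes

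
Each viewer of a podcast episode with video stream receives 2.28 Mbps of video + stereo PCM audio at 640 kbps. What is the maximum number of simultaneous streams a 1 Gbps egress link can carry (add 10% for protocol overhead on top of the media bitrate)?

Audio: 640 kbps = 0.640 Mbps.
Per-viewer media rate: 2.920 Mbps.
On the wire with 10% overhead: 3.212 Mbps.
1 Gbps = 1,000 Mbps; 1,000 / 3.212 = 311.33 → 311 viewers.

311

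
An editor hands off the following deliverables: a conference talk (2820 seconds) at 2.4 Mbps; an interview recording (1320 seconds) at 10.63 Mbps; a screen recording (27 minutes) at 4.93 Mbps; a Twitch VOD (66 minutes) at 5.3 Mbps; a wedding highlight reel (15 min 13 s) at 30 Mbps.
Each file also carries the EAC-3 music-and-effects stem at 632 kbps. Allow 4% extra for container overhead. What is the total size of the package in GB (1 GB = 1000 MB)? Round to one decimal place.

10.9 GB

Audio: 632 kbps = 0.632 Mbps.
conference talk: 3.032 Mbps × 2820 s × 1.04 = 8892.2 Mb
interview recording: 11.262 Mbps × 1320 s × 1.04 = 15460.5 Mb
screen recording: 5.562 Mbps × 1620 s × 1.04 = 9370.9 Mb
Twitch VOD: 5.932 Mbps × 3960 s × 1.04 = 24430.3 Mb
wedding highlight reel: 30.632 Mbps × 913 s × 1.04 = 29085.7 Mb
Total: 87239.6 Mb = 10905.0 MB.
= 10.90 GB.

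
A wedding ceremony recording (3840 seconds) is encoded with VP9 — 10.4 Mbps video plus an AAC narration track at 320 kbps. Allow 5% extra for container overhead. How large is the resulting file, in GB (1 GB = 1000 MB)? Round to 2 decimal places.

Audio: 320 kbps = 0.320 Mbps.
Total bitrate: 10.4 + 0.320 = 10.720 Mbps.
Stream data: 10.720 Mbps × 3840 s = 41164.8 Mb.
With 5% container overhead: ×1.05.
43,223 Mb ÷ 8 = 5,403 MB → 5.403 GB.

5.40 GB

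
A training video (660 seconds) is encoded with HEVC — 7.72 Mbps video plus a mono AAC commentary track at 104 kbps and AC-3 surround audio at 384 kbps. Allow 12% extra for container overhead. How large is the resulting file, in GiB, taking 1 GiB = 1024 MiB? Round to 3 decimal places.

0.706 GiB

Audio total: 104 + 384 = 488 kbps = 0.488 Mbps.
Total bitrate: 7.72 + 0.488 = 8.208 Mbps.
Stream data: 8.208 Mbps × 660 s = 5417.3 Mb.
With 12% container overhead: ×1.12.
6,067 Mb = 758,419,200 bytes ÷ 1,073,741,824 = 0.7063 GiB.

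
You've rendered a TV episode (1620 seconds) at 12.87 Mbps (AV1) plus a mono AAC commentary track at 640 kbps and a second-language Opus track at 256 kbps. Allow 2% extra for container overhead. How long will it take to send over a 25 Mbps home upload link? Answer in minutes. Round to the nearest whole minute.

15 minutes

Audio total: 640 + 256 = 896 kbps = 0.896 Mbps.
Total bitrate: 13.766 Mbps.
File: 13.766 Mbps × 1620 s = 22300.9 Mb.
With 2% container overhead: ×1.02. → 22746.9 Mb.
At 25 Mbps: 22746.9 / 25 = 909.9 s ≈ 15.2 minutes.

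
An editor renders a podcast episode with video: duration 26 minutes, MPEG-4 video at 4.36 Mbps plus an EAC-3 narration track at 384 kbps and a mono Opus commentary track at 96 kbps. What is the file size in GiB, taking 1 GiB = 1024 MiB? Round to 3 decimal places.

0.879 GiB

26 min = 1560 s
Audio total: 384 + 96 = 480 kbps = 0.480 Mbps.
Total bitrate: 4.36 + 0.480 = 4.840 Mbps.
Stream data: 4.840 Mbps × 1560 s = 7550.4 Mb.
7,550 Mb = 943,800,000 bytes ÷ 1,073,741,824 = 0.879 GiB.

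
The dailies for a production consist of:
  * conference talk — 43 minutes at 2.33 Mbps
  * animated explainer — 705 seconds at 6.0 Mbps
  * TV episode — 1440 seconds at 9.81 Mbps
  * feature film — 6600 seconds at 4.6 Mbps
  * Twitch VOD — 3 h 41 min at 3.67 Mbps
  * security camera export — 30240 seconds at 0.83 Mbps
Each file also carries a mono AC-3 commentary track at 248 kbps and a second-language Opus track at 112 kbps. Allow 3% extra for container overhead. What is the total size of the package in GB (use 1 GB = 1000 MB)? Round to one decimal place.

Audio total: 248 + 112 = 360 kbps = 0.360 Mbps.
conference talk: 2.690 Mbps × 2580 s × 1.03 = 7148.4 Mb
animated explainer: 6.360 Mbps × 705 s × 1.03 = 4618.3 Mb
TV episode: 10.170 Mbps × 1440 s × 1.03 = 15084.1 Mb
feature film: 4.960 Mbps × 6600 s × 1.03 = 33718.1 Mb
Twitch VOD: 4.030 Mbps × 13260 s × 1.03 = 55040.9 Mb
security camera export: 1.190 Mbps × 30240 s × 1.03 = 37065.2 Mb
Total: 152675.0 Mb = 19084.4 MB.
= 19.08 GB.

19.1 GB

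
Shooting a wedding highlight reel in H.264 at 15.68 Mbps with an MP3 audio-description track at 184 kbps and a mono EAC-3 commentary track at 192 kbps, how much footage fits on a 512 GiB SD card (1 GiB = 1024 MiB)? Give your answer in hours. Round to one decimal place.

Audio total: 184 + 192 = 376 kbps = 0.376 Mbps.
Total bitrate: 15.68 + 0.376 = 16.056 Mbps.
Capacity: 512 GiB = 4,398,047 Mb.
Recording time: 4,398,047 / 16.056 = 273,919 s ≈ 76.1 hours.

76.1 hours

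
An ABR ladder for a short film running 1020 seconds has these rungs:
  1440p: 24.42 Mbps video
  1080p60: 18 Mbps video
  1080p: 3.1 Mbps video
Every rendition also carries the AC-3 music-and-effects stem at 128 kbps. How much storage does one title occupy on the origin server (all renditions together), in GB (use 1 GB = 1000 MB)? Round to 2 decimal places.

Audio: 128 kbps = 0.128 Mbps.
Sum of rendition bitrates: (24.42+0.128) + (18+0.128) + (3.1+0.128) = 45.904 Mbps.
× 1020 s = 46,822 Mb = 5,853 MB = 5.853 GB.

5.85 GB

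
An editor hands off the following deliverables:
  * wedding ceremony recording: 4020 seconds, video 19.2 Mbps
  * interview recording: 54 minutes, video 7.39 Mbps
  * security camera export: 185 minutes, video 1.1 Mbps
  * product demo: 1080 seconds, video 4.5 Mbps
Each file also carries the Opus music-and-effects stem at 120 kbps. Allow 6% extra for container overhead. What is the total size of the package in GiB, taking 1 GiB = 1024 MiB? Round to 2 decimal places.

Audio: 120 kbps = 0.120 Mbps.
wedding ceremony recording: 19.320 Mbps × 4020 s × 1.06 = 82326.4 Mb
interview recording: 7.510 Mbps × 3240 s × 1.06 = 25792.3 Mb
security camera export: 1.220 Mbps × 11100 s × 1.06 = 14354.5 Mb
product demo: 4.620 Mbps × 1080 s × 1.06 = 5289.0 Mb
Total: 127762.2 Mb = 15970.3 MB.
= 14.87 GiB.

14.87 GiB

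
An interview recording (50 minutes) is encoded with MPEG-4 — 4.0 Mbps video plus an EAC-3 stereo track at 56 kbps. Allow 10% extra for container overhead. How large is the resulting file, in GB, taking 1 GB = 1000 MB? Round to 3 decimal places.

1.673 GB

50 min = 3000 s
Audio: 56 kbps = 0.056 Mbps.
Total bitrate: 4.0 + 0.056 = 4.056 Mbps.
Stream data: 4.056 Mbps × 3000 s = 12168.0 Mb.
With 10% container overhead: ×1.10.
13,385 Mb ÷ 8 = 1,673 MB → 1.673 GB.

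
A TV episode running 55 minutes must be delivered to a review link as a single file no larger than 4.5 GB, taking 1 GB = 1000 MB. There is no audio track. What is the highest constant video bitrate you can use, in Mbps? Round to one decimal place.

10.9 Mbps

Budget: 4.5 GB = 36000.0 Mb.
55 min = 3300 s
Total bitrate budget: 36000.0 Mb / 3300 s = 10.909 Mbps.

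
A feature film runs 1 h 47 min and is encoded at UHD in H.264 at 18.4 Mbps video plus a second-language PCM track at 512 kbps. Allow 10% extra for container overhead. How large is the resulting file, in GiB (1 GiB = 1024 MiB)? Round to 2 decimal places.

1 h 47 min = 107 min = 6420 s
Audio: 512 kbps = 0.512 Mbps.
Total bitrate: 18.4 + 0.512 = 18.912 Mbps.
Stream data: 18.912 Mbps × 6420 s = 121415.0 Mb.
With 10% container overhead: ×1.10.
133,557 Mb = 16,694,568,000 bytes ÷ 1,073,741,824 = 15.55 GiB.

15.55 GiB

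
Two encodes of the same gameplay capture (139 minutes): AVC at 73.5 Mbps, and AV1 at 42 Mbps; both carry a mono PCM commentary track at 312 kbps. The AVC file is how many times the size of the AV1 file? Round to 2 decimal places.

1.74

139 min = 8340 s
Audio: 312 kbps = 0.312 Mbps.
AVC: 73.812 Mbps × 8340 s = 615592.1 Mb = 76.949 GB.
AV1: 42.312 Mbps × 8340 s = 352882.1 Mb = 44.110 GB.
Ratio: 76.949 / 44.110 = 1.744.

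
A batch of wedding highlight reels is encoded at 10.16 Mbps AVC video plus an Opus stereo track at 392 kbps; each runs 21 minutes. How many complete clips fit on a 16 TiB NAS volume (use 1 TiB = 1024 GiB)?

21 min = 1260 s
Audio: 392 kbps = 0.392 Mbps.
Total bitrate: 10.552 Mbps.
Per item: 10.552 Mbps × 1260 s = 13,296 Mb = 1,662 MB.
Capacity: 16 TiB = 140,737,488 Mb; 10585.33 items → 10585 complete.

10585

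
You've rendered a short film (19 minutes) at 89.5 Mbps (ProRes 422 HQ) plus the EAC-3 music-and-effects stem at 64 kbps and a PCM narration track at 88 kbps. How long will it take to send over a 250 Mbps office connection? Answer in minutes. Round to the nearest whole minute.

7 minutes

19 min = 1140 s
Audio total: 64 + 88 = 152 kbps = 0.152 Mbps.
Total bitrate: 89.652 Mbps.
File: 89.652 Mbps × 1140 s = 102203.3 Mb.
At 250 Mbps: 102203.3 / 250 = 408.8 s ≈ 6.81 minutes.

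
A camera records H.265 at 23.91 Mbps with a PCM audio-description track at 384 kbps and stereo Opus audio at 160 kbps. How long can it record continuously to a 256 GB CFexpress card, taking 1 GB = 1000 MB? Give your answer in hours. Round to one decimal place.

Audio total: 384 + 160 = 544 kbps = 0.544 Mbps.
Total bitrate: 23.91 + 0.544 = 24.454 Mbps.
Capacity: 256 GB = 2,048,000 Mb.
Recording time: 2,048,000 / 24.454 = 83,749 s ≈ 23.3 hours.

23.3 hours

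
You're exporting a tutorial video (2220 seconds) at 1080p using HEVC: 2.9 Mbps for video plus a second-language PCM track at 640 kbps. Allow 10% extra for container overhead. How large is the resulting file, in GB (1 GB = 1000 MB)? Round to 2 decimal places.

1.08 GB

Audio: 640 kbps = 0.640 Mbps.
Total bitrate: 2.9 + 0.640 = 3.540 Mbps.
Stream data: 3.540 Mbps × 2220 s = 7858.8 Mb.
With 10% container overhead: ×1.10.
8,645 Mb ÷ 8 = 1,081 MB → 1.081 GB.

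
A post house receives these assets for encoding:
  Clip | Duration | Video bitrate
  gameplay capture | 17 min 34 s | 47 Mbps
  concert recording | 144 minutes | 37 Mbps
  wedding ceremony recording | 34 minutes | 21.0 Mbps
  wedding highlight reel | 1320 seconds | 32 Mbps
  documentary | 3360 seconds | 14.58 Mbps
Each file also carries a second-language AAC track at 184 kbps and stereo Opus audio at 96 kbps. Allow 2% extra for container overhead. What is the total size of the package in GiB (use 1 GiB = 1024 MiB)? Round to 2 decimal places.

Audio total: 184 + 96 = 280 kbps = 0.280 Mbps.
gameplay capture: 47.280 Mbps × 1054 s × 1.02 = 50829.8 Mb
concert recording: 37.280 Mbps × 8640 s × 1.02 = 328541.2 Mb
wedding ceremony recording: 21.280 Mbps × 2040 s × 1.02 = 44279.4 Mb
wedding highlight reel: 32.280 Mbps × 1320 s × 1.02 = 43461.8 Mb
documentary: 14.860 Mbps × 3360 s × 1.02 = 50928.2 Mb
Total: 518040.4 Mb = 64755.0 MB.
= 60.31 GiB.

60.31 GiB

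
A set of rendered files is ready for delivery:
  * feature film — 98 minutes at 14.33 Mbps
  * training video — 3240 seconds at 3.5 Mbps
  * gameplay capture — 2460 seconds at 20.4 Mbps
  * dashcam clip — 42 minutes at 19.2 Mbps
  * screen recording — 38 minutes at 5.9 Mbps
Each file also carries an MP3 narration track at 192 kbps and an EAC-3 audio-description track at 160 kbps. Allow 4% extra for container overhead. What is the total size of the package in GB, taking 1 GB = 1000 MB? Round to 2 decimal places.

Audio total: 192 + 160 = 352 kbps = 0.352 Mbps.
feature film: 14.682 Mbps × 5880 s × 1.04 = 89783.4 Mb
training video: 3.852 Mbps × 3240 s × 1.04 = 12979.7 Mb
gameplay capture: 20.752 Mbps × 2460 s × 1.04 = 53091.9 Mb
dashcam clip: 19.552 Mbps × 2520 s × 1.04 = 51241.9 Mb
screen recording: 6.252 Mbps × 2280 s × 1.04 = 14824.7 Mb
Total: 221921.6 Mb = 27740.2 MB.
= 27.74 GB.

27.74 GB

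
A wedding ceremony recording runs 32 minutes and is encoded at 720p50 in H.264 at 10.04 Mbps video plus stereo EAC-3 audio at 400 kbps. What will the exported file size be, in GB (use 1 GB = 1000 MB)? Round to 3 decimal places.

32 min = 1920 s
Audio: 400 kbps = 0.400 Mbps.
Total bitrate: 10.04 + 0.400 = 10.440 Mbps.
Stream data: 10.440 Mbps × 1920 s = 20044.8 Mb.
20,045 Mb ÷ 8 = 2,506 MB → 2.506 GB.

2.506 GB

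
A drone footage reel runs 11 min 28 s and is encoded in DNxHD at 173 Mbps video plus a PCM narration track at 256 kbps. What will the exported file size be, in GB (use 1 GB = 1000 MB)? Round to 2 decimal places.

14.90 GB

11 min 28 s = 688 s
Audio: 256 kbps = 0.256 Mbps.
Total bitrate: 173 + 0.256 = 173.256 Mbps.
Stream data: 173.256 Mbps × 688 s = 119200.1 Mb.
119,200 Mb ÷ 8 = 14,900 MB → 14.90 GB.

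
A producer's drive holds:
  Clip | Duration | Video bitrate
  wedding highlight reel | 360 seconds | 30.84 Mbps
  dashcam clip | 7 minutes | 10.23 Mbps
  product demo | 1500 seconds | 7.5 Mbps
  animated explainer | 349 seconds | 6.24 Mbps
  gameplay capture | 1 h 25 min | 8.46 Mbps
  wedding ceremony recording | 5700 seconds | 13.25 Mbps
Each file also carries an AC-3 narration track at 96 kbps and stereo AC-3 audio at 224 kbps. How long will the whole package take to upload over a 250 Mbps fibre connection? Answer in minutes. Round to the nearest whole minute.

Audio total: 96 + 224 = 320 kbps = 0.320 Mbps.
wedding highlight reel: 31.160 Mbps × 360 s = 11217.6 Mb
dashcam clip: 10.550 Mbps × 420 s = 4431.0 Mb
product demo: 7.820 Mbps × 1500 s = 11730.0 Mb
animated explainer: 6.560 Mbps × 349 s = 2289.4 Mb
gameplay capture: 8.780 Mbps × 5100 s = 44778.0 Mb
wedding ceremony recording: 13.570 Mbps × 5700 s = 77349.0 Mb
Total: 151795.0 Mb = 18974.4 MB.
At 250 Mbps: 151795.0 / 250 = 607 s ≈ 10.1 minutes.

10 minutes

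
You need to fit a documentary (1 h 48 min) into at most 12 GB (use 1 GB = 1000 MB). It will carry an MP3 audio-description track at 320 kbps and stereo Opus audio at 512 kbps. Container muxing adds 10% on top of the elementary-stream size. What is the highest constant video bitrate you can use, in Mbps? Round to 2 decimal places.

Budget: 12 GB = 96000.0 Mb.
Stream payload after overhead: 96000.0 / 1.10 = 87272.7 Mb.
1 h 48 min = 108 min = 6480 s
Total bitrate budget: 87272.7 Mb / 6480 s = 13.468 Mbps.
Audio total: 320 + 512 = 832 kbps = 0.832 Mbps.
Video: 13.468 − 0.832 = 12.636 Mbps.

12.64 Mbps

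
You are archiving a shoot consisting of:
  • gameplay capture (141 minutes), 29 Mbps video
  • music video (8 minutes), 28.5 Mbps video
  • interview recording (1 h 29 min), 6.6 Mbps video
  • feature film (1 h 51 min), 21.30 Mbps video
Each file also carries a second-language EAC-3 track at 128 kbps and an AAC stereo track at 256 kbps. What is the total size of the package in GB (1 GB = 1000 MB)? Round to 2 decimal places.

Audio total: 128 + 256 = 384 kbps = 0.384 Mbps.
gameplay capture: 29.384 Mbps × 8460 s = 248588.6 Mb
music video: 28.884 Mbps × 480 s = 13864.3 Mb
interview recording: 6.984 Mbps × 5340 s = 37294.6 Mb
feature film: 21.684 Mbps × 6660 s = 144415.4 Mb
Total: 444163.0 Mb = 55520.4 MB.
= 55.52 GB.

55.52 GB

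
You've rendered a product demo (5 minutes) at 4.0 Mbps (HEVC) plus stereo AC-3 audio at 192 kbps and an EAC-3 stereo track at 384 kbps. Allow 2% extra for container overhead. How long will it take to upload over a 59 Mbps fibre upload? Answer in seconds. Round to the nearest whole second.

24 seconds

5 min = 300 s
Audio total: 192 + 384 = 576 kbps = 0.576 Mbps.
Total bitrate: 4.576 Mbps.
File: 4.576 Mbps × 300 s = 1372.8 Mb.
With 2% container overhead: ×1.02. → 1400.3 Mb.
At 59 Mbps: 1400.3 / 59 = 23.7 s ≈ 23.7 seconds.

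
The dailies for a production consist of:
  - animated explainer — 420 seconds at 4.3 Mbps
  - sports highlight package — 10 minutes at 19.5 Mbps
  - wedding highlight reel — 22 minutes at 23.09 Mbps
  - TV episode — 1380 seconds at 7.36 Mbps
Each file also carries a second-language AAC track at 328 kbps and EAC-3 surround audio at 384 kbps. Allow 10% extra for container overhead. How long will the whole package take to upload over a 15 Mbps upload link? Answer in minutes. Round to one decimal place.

69.4 minutes

Audio total: 328 + 384 = 712 kbps = 0.712 Mbps.
animated explainer: 5.012 Mbps × 420 s × 1.10 = 2315.5 Mb
sports highlight package: 20.212 Mbps × 600 s × 1.10 = 13339.9 Mb
wedding highlight reel: 23.802 Mbps × 1320 s × 1.10 = 34560.5 Mb
TV episode: 8.072 Mbps × 1380 s × 1.10 = 12253.3 Mb
Total: 62469.3 Mb = 7808.7 MB.
At 15 Mbps: 62469.3 / 15 = 4165 s ≈ 69.4 minutes.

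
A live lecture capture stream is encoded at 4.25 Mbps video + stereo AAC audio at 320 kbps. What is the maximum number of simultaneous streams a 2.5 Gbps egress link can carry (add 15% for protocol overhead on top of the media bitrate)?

475

Audio: 320 kbps = 0.320 Mbps.
Per-viewer media rate: 4.570 Mbps.
On the wire with 15% overhead: 5.255 Mbps.
2.5 Gbps = 2,500 Mbps; 2,500 / 5.255 = 475.69 → 475 viewers.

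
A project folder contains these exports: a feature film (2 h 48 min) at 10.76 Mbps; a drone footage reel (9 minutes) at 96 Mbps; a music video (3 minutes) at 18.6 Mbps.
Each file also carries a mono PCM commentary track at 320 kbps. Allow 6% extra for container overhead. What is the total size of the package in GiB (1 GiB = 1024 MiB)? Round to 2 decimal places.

20.62 GiB

Audio: 320 kbps = 0.320 Mbps.
feature film: 11.080 Mbps × 10080 s × 1.06 = 118387.6 Mb
drone footage reel: 96.320 Mbps × 540 s × 1.06 = 55133.6 Mb
music video: 18.920 Mbps × 180 s × 1.06 = 3609.9 Mb
Total: 177131.1 Mb = 22141.4 MB.
= 20.62 GiB.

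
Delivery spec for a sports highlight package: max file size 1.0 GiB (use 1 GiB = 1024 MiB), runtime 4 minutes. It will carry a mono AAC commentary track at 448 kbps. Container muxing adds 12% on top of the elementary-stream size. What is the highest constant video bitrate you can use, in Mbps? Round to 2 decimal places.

Budget: 1.0 GiB = 8589.9 Mb.
Stream payload after overhead: 8589.9 / 1.12 = 7669.6 Mb.
4 min = 240 s
Total bitrate budget: 7669.6 Mb / 240 s = 31.957 Mbps.
Audio: 448 kbps = 0.448 Mbps.
Video: 31.957 − 0.448 = 31.509 Mbps.

31.51 Mbps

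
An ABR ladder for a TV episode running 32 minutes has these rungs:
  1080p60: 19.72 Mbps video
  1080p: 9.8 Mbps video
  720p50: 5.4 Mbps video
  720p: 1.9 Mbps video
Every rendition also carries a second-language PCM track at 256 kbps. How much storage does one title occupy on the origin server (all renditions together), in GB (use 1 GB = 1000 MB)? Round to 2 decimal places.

32 min = 1920 s
Audio: 256 kbps = 0.256 Mbps.
Sum of rendition bitrates: (19.72+0.256) + (9.8+0.256) + (5.4+0.256) + (1.9+0.256) = 37.844 Mbps.
× 1920 s = 72,660 Mb = 9,083 MB = 9.083 GB.

9.08 GB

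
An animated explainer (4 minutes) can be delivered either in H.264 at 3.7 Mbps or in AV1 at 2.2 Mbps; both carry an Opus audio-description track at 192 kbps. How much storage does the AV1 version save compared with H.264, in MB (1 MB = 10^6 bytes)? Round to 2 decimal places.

4 min = 240 s
Audio: 192 kbps = 0.192 Mbps.
H.264: 3.892 Mbps × 240 s = 934.1 Mb = 116.760 MB.
AV1: 2.392 Mbps × 240 s = 574.1 Mb = 71.760 MB.
Saving: 116.760 − 71.760 = 45.000 MB.

45.00 MB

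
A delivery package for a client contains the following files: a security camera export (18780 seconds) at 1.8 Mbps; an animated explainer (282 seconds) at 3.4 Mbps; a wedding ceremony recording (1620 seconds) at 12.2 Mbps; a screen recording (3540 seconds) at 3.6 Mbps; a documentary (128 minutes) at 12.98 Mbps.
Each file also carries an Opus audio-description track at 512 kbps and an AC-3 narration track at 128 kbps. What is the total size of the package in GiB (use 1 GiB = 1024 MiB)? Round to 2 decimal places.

Audio total: 512 + 128 = 640 kbps = 0.640 Mbps.
security camera export: 2.440 Mbps × 18780 s = 45823.2 Mb
animated explainer: 4.040 Mbps × 282 s = 1139.3 Mb
wedding ceremony recording: 12.840 Mbps × 1620 s = 20800.8 Mb
screen recording: 4.240 Mbps × 3540 s = 15009.6 Mb
documentary: 13.620 Mbps × 7680 s = 104601.6 Mb
Total: 187374.5 Mb = 23421.8 MB.
= 21.81 GiB.

21.81 GiB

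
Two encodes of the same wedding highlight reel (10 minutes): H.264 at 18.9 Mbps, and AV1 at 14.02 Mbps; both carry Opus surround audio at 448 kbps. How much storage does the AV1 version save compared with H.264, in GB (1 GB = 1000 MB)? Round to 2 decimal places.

10 min = 600 s
Audio: 448 kbps = 0.448 Mbps.
H.264: 19.348 Mbps × 600 s = 11608.8 Mb = 1.451 GB.
AV1: 14.468 Mbps × 600 s = 8680.8 Mb = 1.085 GB.
Saving: 1.451 − 1.085 = 0.366 GB.

0.37 GB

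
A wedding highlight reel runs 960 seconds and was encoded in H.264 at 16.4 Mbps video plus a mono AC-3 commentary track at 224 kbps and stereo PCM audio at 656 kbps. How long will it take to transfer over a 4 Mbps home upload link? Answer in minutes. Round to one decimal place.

69.1 minutes

Audio total: 224 + 656 = 880 kbps = 0.880 Mbps.
Total bitrate: 17.280 Mbps.
File: 17.280 Mbps × 960 s = 16588.8 Mb.
At 4 Mbps: 16588.8 / 4 = 4147.2 s ≈ 69.1 minutes.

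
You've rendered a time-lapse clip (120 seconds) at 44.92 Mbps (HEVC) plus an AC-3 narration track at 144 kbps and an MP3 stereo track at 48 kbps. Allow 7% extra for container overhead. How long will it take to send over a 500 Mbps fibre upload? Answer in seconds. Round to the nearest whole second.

Audio total: 144 + 48 = 192 kbps = 0.192 Mbps.
Total bitrate: 45.112 Mbps.
File: 45.112 Mbps × 120 s = 5413.4 Mb.
With 7% container overhead: ×1.07. → 5792.4 Mb.
At 500 Mbps: 5792.4 / 500 = 11.6 s ≈ 11.6 seconds.

12 seconds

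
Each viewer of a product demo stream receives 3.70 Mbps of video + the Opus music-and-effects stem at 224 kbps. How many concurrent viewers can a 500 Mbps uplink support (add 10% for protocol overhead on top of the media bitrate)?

115

Audio: 224 kbps = 0.224 Mbps.
Per-viewer media rate: 3.924 Mbps.
On the wire with 10% overhead: 4.316 Mbps.
500 Mbps = 500.0 Mbps; 500.0 / 4.316 = 115.84 → 115 viewers.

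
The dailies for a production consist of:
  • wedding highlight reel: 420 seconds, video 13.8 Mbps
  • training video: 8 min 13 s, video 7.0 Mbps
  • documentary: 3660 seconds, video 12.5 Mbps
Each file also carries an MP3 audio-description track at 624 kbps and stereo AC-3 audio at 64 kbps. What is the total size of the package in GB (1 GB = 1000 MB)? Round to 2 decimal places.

Audio total: 624 + 64 = 688 kbps = 0.688 Mbps.
wedding highlight reel: 14.488 Mbps × 420 s = 6085.0 Mb
training video: 7.688 Mbps × 493 s = 3790.2 Mb
documentary: 13.188 Mbps × 3660 s = 48268.1 Mb
Total: 58143.2 Mb = 7267.9 MB.
= 7.268 GB.

7.27 GB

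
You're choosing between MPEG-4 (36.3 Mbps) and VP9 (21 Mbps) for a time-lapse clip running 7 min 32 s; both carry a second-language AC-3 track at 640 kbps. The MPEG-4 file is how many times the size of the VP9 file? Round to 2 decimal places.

1.71

7 min 32 s = 452 s
Audio: 640 kbps = 0.640 Mbps.
MPEG-4: 36.940 Mbps × 452 s = 16696.9 Mb = 1.944 GiB.
VP9: 21.640 Mbps × 452 s = 9781.3 Mb = 1.139 GiB.
Ratio: 1.944 / 1.139 = 1.707.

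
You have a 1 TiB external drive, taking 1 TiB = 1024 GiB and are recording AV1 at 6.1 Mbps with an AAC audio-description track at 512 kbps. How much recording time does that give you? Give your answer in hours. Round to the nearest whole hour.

370 hours

Audio: 512 kbps = 0.512 Mbps.
Total bitrate: 6.1 + 0.512 = 6.612 Mbps.
Capacity: 1 TiB = 8,796,093 Mb.
Recording time: 8,796,093 / 6.612 = 1,330,323 s ≈ 370 hours.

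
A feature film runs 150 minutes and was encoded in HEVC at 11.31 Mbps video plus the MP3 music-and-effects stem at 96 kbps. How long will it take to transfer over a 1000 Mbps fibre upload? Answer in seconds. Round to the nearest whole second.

150 min = 9000 s
Audio: 96 kbps = 0.096 Mbps.
Total bitrate: 11.406 Mbps.
File: 11.406 Mbps × 9000 s = 102654.0 Mb.
At 1000 Mbps: 102654.0 / 1000 = 102.7 s ≈ 103 seconds.

103 seconds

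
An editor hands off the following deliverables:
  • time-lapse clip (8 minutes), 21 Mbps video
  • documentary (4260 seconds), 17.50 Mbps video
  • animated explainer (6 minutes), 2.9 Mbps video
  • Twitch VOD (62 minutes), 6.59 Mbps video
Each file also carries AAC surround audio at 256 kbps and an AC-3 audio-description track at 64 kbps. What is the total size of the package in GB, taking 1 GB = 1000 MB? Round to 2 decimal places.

Audio total: 256 + 64 = 320 kbps = 0.320 Mbps.
time-lapse clip: 21.320 Mbps × 480 s = 10233.6 Mb
documentary: 17.820 Mbps × 4260 s = 75913.2 Mb
animated explainer: 3.220 Mbps × 360 s = 1159.2 Mb
Twitch VOD: 6.910 Mbps × 3720 s = 25705.2 Mb
Total: 113011.2 Mb = 14126.4 MB.
= 14.13 GB.

14.13 GB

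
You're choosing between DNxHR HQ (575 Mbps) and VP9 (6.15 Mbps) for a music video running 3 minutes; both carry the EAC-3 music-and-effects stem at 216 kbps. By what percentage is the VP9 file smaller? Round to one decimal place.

3 min = 180 s
Audio: 216 kbps = 0.216 Mbps.
DNxHR HQ: 575.216 Mbps × 180 s = 103538.9 Mb = 12.054 GiB.
VP9: 6.366 Mbps × 180 s = 1145.9 Mb = 0.133 GiB.
Reduction: (1 − 0.133/12.054) × 100 = 98.89%.

98.9%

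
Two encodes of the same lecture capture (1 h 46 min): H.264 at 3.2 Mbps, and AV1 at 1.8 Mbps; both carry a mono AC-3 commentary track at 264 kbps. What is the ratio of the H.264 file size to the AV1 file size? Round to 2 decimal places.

1.68

1 h 46 min = 106 min = 6360 s
Audio: 264 kbps = 0.264 Mbps.
H.264: 3.464 Mbps × 6360 s = 22031.0 Mb = 2.754 GB.
AV1: 2.064 Mbps × 6360 s = 13127.0 Mb = 1.641 GB.
Ratio: 2.754 / 1.641 = 1.678.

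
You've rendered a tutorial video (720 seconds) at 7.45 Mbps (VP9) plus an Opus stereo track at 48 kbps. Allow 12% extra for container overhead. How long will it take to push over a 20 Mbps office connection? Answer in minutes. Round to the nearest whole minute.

Audio: 48 kbps = 0.048 Mbps.
Total bitrate: 7.498 Mbps.
File: 7.498 Mbps × 720 s = 5398.6 Mb.
With 12% container overhead: ×1.12. → 6046.4 Mb.
At 20 Mbps: 6046.4 / 20 = 302.3 s ≈ 5.04 minutes.

5 minutes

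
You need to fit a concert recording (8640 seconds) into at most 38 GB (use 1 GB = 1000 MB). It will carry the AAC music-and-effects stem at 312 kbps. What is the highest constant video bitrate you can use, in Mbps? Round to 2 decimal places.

34.87 Mbps

Budget: 38 GB = 304000.0 Mb.
Total bitrate budget: 304000.0 Mb / 8640 s = 35.185 Mbps.
Audio: 312 kbps = 0.312 Mbps.
Video: 35.185 − 0.312 = 34.873 Mbps.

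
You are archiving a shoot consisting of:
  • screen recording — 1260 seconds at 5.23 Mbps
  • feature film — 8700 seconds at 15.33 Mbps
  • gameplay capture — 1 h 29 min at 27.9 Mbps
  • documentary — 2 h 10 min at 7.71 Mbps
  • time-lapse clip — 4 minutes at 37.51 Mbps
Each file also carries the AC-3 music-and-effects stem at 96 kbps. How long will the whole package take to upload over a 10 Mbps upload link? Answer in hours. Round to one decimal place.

10.0 hours

Audio: 96 kbps = 0.096 Mbps.
screen recording: 5.326 Mbps × 1260 s = 6710.8 Mb
feature film: 15.426 Mbps × 8700 s = 134206.2 Mb
gameplay capture: 27.996 Mbps × 5340 s = 149498.6 Mb
documentary: 7.806 Mbps × 7800 s = 60886.8 Mb
time-lapse clip: 37.606 Mbps × 240 s = 9025.4 Mb
Total: 360327.8 Mb = 45041.0 MB.
At 10 Mbps: 360327.8 / 10 = 36033 s ≈ 10 hours.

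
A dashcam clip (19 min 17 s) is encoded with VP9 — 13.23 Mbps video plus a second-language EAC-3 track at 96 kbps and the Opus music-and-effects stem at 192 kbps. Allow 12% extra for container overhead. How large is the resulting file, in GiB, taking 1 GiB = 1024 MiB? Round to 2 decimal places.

19 min 17 s = 1157 s
Audio total: 96 + 192 = 288 kbps = 0.288 Mbps.
Total bitrate: 13.23 + 0.288 = 13.518 Mbps.
Stream data: 13.518 Mbps × 1157 s = 15640.3 Mb.
With 12% container overhead: ×1.12.
17,517 Mb = 2,189,645,640 bytes ÷ 1,073,741,824 = 2.039 GiB.

2.04 GiB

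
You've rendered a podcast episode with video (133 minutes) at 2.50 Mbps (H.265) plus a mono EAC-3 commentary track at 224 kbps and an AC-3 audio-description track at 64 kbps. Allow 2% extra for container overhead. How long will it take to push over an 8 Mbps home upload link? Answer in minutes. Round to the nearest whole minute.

47 minutes

133 min = 7980 s
Audio total: 224 + 64 = 288 kbps = 0.288 Mbps.
Total bitrate: 2.788 Mbps.
File: 2.788 Mbps × 7980 s = 22248.2 Mb.
With 2% container overhead: ×1.02. → 22693.2 Mb.
At 8 Mbps: 22693.2 / 8 = 2836.7 s ≈ 47.3 minutes.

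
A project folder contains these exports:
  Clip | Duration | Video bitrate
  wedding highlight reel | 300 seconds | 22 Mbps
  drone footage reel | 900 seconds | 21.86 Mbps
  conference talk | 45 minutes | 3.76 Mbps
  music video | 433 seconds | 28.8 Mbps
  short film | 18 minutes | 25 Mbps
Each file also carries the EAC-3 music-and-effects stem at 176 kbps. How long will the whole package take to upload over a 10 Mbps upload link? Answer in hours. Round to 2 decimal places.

Audio: 176 kbps = 0.176 Mbps.
wedding highlight reel: 22.176 Mbps × 300 s = 6652.8 Mb
drone footage reel: 22.036 Mbps × 900 s = 19832.4 Mb
conference talk: 3.936 Mbps × 2700 s = 10627.2 Mb
music video: 28.976 Mbps × 433 s = 12546.6 Mb
short film: 25.176 Mbps × 1080 s = 27190.1 Mb
Total: 76849.1 Mb = 9606.1 MB.
At 10 Mbps: 76849.1 / 10 = 7685 s ≈ 2.13 hours.

2.13 hours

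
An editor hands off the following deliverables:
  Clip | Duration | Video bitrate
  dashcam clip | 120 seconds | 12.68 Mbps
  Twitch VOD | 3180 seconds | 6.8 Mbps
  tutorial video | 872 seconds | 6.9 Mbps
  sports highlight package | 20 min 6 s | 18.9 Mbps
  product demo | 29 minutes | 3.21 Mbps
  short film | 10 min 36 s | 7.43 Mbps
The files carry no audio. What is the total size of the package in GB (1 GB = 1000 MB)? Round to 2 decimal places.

7.78 GB

dashcam clip: 12.680 Mbps × 120 s = 1521.6 Mb
Twitch VOD: 6.800 Mbps × 3180 s = 21624.0 Mb
tutorial video: 6.900 Mbps × 872 s = 6016.8 Mb
sports highlight package: 18.900 Mbps × 1206 s = 22793.4 Mb
product demo: 3.210 Mbps × 1740 s = 5585.4 Mb
short film: 7.430 Mbps × 636 s = 4725.5 Mb
Total: 62266.7 Mb = 7783.3 MB.
= 7.783 GB.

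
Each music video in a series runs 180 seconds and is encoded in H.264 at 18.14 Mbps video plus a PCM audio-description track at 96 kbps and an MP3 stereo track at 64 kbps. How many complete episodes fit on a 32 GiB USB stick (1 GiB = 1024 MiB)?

83

Audio total: 96 + 64 = 160 kbps = 0.160 Mbps.
Total bitrate: 18.300 Mbps.
Per item: 18.300 Mbps × 180 s = 3,294 Mb = 411.8 MB.
Capacity: 32 GiB = 274,878 Mb; 83.45 items → 83 complete.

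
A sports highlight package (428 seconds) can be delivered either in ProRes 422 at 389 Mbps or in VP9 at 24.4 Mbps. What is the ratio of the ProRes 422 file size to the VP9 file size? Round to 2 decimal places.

15.94

ProRes 422: 389.000 Mbps × 428 s = 166492.0 Mb = 20.811 GB.
VP9: 24.400 Mbps × 428 s = 10443.2 Mb = 1.305 GB.
Ratio: 20.811 / 1.305 = 15.943.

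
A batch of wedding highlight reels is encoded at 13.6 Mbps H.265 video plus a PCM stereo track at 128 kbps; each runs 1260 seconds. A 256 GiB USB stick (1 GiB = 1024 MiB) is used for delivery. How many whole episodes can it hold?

127

Audio: 128 kbps = 0.128 Mbps.
Total bitrate: 13.728 Mbps.
Per item: 13.728 Mbps × 1260 s = 17,297 Mb = 2,162 MB.
Capacity: 256 GiB = 2,199,023 Mb; 127.13 items → 127 complete.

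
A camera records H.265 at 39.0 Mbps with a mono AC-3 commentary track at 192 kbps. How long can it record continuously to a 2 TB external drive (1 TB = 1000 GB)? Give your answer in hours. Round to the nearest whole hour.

113 hours

Audio: 192 kbps = 0.192 Mbps.
Total bitrate: 39.0 + 0.192 = 39.192 Mbps.
Capacity: 2 TB = 16,000,000 Mb.
Recording time: 16,000,000 / 39.192 = 408,247 s ≈ 113 hours.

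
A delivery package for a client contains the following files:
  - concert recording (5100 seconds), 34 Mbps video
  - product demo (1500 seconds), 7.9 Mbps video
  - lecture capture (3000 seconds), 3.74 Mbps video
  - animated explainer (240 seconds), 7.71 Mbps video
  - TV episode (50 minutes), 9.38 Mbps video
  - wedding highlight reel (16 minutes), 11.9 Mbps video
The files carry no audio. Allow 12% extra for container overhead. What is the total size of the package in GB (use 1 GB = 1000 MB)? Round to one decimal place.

33.3 GB

concert recording: 34.000 Mbps × 5100 s × 1.12 = 194208.0 Mb
product demo: 7.900 Mbps × 1500 s × 1.12 = 13272.0 Mb
lecture capture: 3.740 Mbps × 3000 s × 1.12 = 12566.4 Mb
animated explainer: 7.710 Mbps × 240 s × 1.12 = 2072.4 Mb
TV episode: 9.380 Mbps × 3000 s × 1.12 = 31516.8 Mb
wedding highlight reel: 11.900 Mbps × 960 s × 1.12 = 12794.9 Mb
Total: 266430.5 Mb = 33303.8 MB.
= 33.30 GB.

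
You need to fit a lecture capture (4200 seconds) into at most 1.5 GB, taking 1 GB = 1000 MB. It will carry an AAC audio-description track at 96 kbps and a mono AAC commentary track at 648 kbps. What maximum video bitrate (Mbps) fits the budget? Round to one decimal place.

2.1 Mbps

Budget: 1.5 GB = 12000.0 Mb.
Total bitrate budget: 12000.0 Mb / 4200 s = 2.857 Mbps.
Audio total: 96 + 648 = 744 kbps = 0.744 Mbps.
Video: 2.857 − 0.744 = 2.113 Mbps.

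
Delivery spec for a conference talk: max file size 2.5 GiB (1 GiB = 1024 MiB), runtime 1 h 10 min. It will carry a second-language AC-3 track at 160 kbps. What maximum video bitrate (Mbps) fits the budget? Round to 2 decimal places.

4.95 Mbps

Budget: 2.5 GiB = 21474.8 Mb.
1 h 10 min = 70 min = 4200 s
Total bitrate budget: 21474.8 Mb / 4200 s = 5.113 Mbps.
Audio: 160 kbps = 0.160 Mbps.
Video: 5.113 − 0.160 = 4.953 Mbps.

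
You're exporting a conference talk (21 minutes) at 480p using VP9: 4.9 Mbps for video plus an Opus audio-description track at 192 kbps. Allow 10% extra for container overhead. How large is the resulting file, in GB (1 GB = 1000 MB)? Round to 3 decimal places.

21 min = 1260 s
Audio: 192 kbps = 0.192 Mbps.
Total bitrate: 4.9 + 0.192 = 5.092 Mbps.
Stream data: 5.092 Mbps × 1260 s = 6415.9 Mb.
With 10% container overhead: ×1.10.
7,058 Mb ÷ 8 = 882.2 MB → 0.8822 GB.

0.882 GB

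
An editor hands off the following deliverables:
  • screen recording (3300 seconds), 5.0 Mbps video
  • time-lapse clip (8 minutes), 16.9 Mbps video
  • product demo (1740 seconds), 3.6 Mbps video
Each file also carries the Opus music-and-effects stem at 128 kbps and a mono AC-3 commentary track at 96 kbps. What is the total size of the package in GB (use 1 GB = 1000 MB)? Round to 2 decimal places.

Audio total: 128 + 96 = 224 kbps = 0.224 Mbps.
screen recording: 5.224 Mbps × 3300 s = 17239.2 Mb
time-lapse clip: 17.124 Mbps × 480 s = 8219.5 Mb
product demo: 3.824 Mbps × 1740 s = 6653.8 Mb
Total: 32112.5 Mb = 4014.1 MB.
= 4.014 GB.

4.01 GB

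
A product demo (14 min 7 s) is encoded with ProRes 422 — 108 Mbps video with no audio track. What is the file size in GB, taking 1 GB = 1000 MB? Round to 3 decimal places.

11.435 GB

14 min 7 s = 847 s
Total bitrate: 108 Mbps.
Stream data: 108.000 Mbps × 847 s = 91476.0 Mb.
91,476 Mb ÷ 8 = 11,434 MB → 11.43 GB.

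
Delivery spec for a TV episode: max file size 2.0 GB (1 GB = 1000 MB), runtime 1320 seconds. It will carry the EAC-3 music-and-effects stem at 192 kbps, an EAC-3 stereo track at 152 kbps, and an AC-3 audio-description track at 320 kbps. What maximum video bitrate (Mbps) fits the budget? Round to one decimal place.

11.5 Mbps

Budget: 2.0 GB = 16000.0 Mb.
Total bitrate budget: 16000.0 Mb / 1320 s = 12.121 Mbps.
Audio total: 192 + 152 + 320 = 664 kbps = 0.664 Mbps.
Video: 12.121 − 0.664 = 11.457 Mbps.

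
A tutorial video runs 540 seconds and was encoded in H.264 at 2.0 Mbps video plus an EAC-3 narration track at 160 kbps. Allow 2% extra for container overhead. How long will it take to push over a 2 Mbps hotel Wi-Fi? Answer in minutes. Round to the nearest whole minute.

10 minutes

Audio: 160 kbps = 0.160 Mbps.
Total bitrate: 2.160 Mbps.
File: 2.160 Mbps × 540 s = 1166.4 Mb.
With 2% container overhead: ×1.02. → 1189.7 Mb.
At 2 Mbps: 1189.7 / 2 = 594.9 s ≈ 9.91 minutes.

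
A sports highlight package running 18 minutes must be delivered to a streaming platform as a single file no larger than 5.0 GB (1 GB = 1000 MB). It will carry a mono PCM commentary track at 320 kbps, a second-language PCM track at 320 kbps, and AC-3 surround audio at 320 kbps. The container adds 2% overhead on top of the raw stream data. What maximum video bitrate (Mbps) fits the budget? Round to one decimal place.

Budget: 5.0 GB = 40000.0 Mb.
Stream payload after overhead: 40000.0 / 1.02 = 39215.7 Mb.
18 min = 1080 s
Total bitrate budget: 39215.7 Mb / 1080 s = 36.311 Mbps.
Audio total: 320 + 320 + 320 = 960 kbps = 0.960 Mbps.
Video: 36.311 − 0.960 = 35.351 Mbps.

35.4 Mbps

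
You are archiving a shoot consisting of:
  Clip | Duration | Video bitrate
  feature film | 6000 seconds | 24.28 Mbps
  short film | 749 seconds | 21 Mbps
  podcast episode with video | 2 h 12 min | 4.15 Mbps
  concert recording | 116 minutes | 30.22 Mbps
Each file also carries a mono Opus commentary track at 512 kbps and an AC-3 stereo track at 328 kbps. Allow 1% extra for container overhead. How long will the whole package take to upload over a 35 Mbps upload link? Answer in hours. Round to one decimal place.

Audio total: 512 + 328 = 840 kbps = 0.840 Mbps.
feature film: 25.120 Mbps × 6000 s × 1.01 = 152227.2 Mb
short film: 21.840 Mbps × 749 s × 1.01 = 16521.7 Mb
podcast episode with video: 4.990 Mbps × 7920 s × 1.01 = 39916.0 Mb
concert recording: 31.060 Mbps × 6960 s × 1.01 = 218339.4 Mb
Total: 427004.3 Mb = 53375.5 MB.
At 35 Mbps: 427004.3 / 35 = 12200 s ≈ 3.39 hours.

3.4 hours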